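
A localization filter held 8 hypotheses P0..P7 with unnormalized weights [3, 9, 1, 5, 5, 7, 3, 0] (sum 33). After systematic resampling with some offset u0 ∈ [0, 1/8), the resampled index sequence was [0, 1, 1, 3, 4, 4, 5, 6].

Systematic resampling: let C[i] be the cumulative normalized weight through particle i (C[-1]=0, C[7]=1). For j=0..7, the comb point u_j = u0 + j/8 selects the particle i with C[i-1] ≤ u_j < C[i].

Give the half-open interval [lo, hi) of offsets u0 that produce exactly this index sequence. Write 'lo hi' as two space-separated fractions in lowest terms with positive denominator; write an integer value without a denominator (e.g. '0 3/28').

1/22 19/264

C = [1/11, 4/11, 13/33, 6/11, 23/33, 10/11, 1, 1]
j=0 picked index 0: u0 ∈ [0, 1/11)
j=1 picked index 1: u0 ∈ [-3/88, 21/88)
j=2 picked index 1: u0 ∈ [-7/44, 5/44)
j=3 picked index 3: u0 ∈ [5/264, 15/88)
j=4 picked index 4: u0 ∈ [1/22, 13/66)
j=5 picked index 4: u0 ∈ [-7/88, 19/264)
j=6 picked index 5: u0 ∈ [-7/132, 7/44)
j=7 picked index 6: u0 ∈ [3/88, 1/8)
intersection: [1/22, 19/264)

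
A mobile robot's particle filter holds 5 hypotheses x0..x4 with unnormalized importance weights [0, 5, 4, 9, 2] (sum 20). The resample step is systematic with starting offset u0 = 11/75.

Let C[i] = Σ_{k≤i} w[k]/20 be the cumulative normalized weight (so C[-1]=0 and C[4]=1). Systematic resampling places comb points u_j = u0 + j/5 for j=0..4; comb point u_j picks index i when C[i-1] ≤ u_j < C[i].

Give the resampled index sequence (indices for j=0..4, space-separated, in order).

C = [0, 1/4, 9/20, 9/10, 1]
j=0: u_0=11/75 ∈ [0, 1/4) → index 1
j=1: u_1=26/75 ∈ [1/4, 9/20) → index 2
j=2: u_2=41/75 ∈ [9/20, 9/10) → index 3
j=3: u_3=56/75 ∈ [9/20, 9/10) → index 3
j=4: u_4=71/75 ∈ [9/10, 1) → index 4

1 2 3 3 4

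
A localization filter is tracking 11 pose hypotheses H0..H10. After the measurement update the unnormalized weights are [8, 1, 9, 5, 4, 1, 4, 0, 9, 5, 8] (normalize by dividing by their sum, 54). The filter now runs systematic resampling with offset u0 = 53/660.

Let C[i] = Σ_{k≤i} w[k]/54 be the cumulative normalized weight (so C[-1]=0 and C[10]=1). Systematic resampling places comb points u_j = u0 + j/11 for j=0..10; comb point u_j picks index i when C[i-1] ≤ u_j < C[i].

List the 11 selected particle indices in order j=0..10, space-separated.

C = [4/27, 1/6, 1/3, 23/54, 1/2, 14/27, 16/27, 16/27, 41/54, 23/27, 1]
j=0: u_0=53/660 ∈ [0, 4/27) → index 0
j=1: u_1=113/660 ∈ [1/6, 1/3) → index 2
j=2: u_2=173/660 ∈ [1/6, 1/3) → index 2
j=3: u_3=233/660 ∈ [1/3, 23/54) → index 3
j=4: u_4=293/660 ∈ [23/54, 1/2) → index 4
j=5: u_5=353/660 ∈ [14/27, 16/27) → index 6
j=6: u_6=413/660 ∈ [16/27, 41/54) → index 8
j=7: u_7=43/60 ∈ [16/27, 41/54) → index 8
j=8: u_8=533/660 ∈ [41/54, 23/27) → index 9
j=9: u_9=593/660 ∈ [23/27, 1) → index 10
j=10: u_10=653/660 ∈ [23/27, 1) → index 10

0 2 2 3 4 6 8 8 9 10 10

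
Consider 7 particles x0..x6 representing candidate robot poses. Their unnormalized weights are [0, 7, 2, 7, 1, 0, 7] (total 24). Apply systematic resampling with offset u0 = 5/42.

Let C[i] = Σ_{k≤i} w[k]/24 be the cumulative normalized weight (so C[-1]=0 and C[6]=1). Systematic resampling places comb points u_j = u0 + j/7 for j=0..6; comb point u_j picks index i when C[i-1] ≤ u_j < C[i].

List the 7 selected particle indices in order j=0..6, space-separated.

C = [0, 7/24, 3/8, 2/3, 17/24, 17/24, 1]
j=0: u_0=5/42 ∈ [0, 7/24) → index 1
j=1: u_1=11/42 ∈ [0, 7/24) → index 1
j=2: u_2=17/42 ∈ [3/8, 2/3) → index 3
j=3: u_3=23/42 ∈ [3/8, 2/3) → index 3
j=4: u_4=29/42 ∈ [2/3, 17/24) → index 4
j=5: u_5=5/6 ∈ [17/24, 1) → index 6
j=6: u_6=41/42 ∈ [17/24, 1) → index 6

1 1 3 3 4 6 6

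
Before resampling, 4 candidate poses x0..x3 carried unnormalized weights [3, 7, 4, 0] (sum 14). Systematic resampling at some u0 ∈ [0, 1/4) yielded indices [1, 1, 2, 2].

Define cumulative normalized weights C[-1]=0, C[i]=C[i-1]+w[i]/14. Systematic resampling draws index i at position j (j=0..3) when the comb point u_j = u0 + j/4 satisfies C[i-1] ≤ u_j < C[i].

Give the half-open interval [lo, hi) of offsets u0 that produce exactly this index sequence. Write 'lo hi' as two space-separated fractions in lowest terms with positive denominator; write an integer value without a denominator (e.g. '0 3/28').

C = [3/14, 5/7, 1, 1]
j=0 picked index 1: u0 ∈ [3/14, 5/7)
j=1 picked index 1: u0 ∈ [-1/28, 13/28)
j=2 picked index 2: u0 ∈ [3/14, 1/2)
j=3 picked index 2: u0 ∈ [-1/28, 1/4)
intersection: [3/14, 1/4)

3/14 1/4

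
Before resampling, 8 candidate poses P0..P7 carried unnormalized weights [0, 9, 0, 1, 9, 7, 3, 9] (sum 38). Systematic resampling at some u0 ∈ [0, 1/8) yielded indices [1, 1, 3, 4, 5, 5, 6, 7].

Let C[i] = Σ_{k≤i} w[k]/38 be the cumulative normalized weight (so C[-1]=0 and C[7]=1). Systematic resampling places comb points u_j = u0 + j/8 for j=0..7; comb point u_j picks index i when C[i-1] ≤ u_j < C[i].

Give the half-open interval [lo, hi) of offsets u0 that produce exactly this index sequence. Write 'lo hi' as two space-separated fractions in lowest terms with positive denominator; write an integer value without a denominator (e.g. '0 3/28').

C = [0, 9/38, 9/38, 5/19, 1/2, 13/19, 29/38, 1]
j=0 picked index 1: u0 ∈ [0, 9/38)
j=1 picked index 1: u0 ∈ [-1/8, 17/152)
j=2 picked index 3: u0 ∈ [-1/76, 1/76)
j=3 picked index 4: u0 ∈ [-17/152, 1/8)
j=4 picked index 5: u0 ∈ [0, 7/38)
j=5 picked index 5: u0 ∈ [-1/8, 9/152)
j=6 picked index 6: u0 ∈ [-5/76, 1/76)
j=7 picked index 7: u0 ∈ [-17/152, 1/8)
intersection: [0, 1/76)

0 1/76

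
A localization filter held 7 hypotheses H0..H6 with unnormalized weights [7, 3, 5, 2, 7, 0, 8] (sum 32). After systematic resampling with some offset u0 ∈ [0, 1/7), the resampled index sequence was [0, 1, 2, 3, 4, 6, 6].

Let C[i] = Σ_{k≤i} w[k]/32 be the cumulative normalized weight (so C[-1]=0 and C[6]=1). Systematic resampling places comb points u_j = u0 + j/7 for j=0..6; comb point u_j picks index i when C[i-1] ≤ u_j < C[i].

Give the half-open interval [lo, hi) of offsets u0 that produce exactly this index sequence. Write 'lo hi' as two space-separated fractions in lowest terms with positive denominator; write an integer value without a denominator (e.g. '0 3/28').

17/224 23/224

C = [7/32, 5/16, 15/32, 17/32, 3/4, 3/4, 1]
j=0 picked index 0: u0 ∈ [0, 7/32)
j=1 picked index 1: u0 ∈ [17/224, 19/112)
j=2 picked index 2: u0 ∈ [3/112, 41/224)
j=3 picked index 3: u0 ∈ [9/224, 23/224)
j=4 picked index 4: u0 ∈ [-9/224, 5/28)
j=5 picked index 6: u0 ∈ [1/28, 2/7)
j=6 picked index 6: u0 ∈ [-3/28, 1/7)
intersection: [17/224, 23/224)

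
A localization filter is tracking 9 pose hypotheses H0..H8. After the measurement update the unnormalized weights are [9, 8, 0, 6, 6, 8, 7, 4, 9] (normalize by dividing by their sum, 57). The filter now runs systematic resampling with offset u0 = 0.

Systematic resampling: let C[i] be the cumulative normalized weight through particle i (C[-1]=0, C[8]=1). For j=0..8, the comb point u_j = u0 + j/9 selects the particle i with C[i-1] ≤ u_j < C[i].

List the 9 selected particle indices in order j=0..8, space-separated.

C = [3/19, 17/57, 17/57, 23/57, 29/57, 37/57, 44/57, 16/19, 1]
j=0: u_0=0 ∈ [0, 3/19) → index 0
j=1: u_1=1/9 ∈ [0, 3/19) → index 0
j=2: u_2=2/9 ∈ [3/19, 17/57) → index 1
j=3: u_3=1/3 ∈ [17/57, 23/57) → index 3
j=4: u_4=4/9 ∈ [23/57, 29/57) → index 4
j=5: u_5=5/9 ∈ [29/57, 37/57) → index 5
j=6: u_6=2/3 ∈ [37/57, 44/57) → index 6
j=7: u_7=7/9 ∈ [44/57, 16/19) → index 7
j=8: u_8=8/9 ∈ [16/19, 1) → index 8

0 0 1 3 4 5 6 7 8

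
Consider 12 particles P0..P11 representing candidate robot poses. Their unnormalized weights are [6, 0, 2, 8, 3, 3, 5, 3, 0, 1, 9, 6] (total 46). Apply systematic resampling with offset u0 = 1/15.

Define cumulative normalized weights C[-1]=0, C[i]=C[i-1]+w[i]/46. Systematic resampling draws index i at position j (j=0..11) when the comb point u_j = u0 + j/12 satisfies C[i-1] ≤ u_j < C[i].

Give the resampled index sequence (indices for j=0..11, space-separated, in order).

C = [3/23, 3/23, 4/23, 8/23, 19/46, 11/23, 27/46, 15/23, 15/23, 31/46, 20/23, 1]
j=0: u_0=1/15 ∈ [0, 3/23) → index 0
j=1: u_1=3/20 ∈ [3/23, 4/23) → index 2
j=2: u_2=7/30 ∈ [4/23, 8/23) → index 3
j=3: u_3=19/60 ∈ [4/23, 8/23) → index 3
j=4: u_4=2/5 ∈ [8/23, 19/46) → index 4
j=5: u_5=29/60 ∈ [11/23, 27/46) → index 6
j=6: u_6=17/30 ∈ [11/23, 27/46) → index 6
j=7: u_7=13/20 ∈ [27/46, 15/23) → index 7
j=8: u_8=11/15 ∈ [31/46, 20/23) → index 10
j=9: u_9=49/60 ∈ [31/46, 20/23) → index 10
j=10: u_10=9/10 ∈ [20/23, 1) → index 11
j=11: u_11=59/60 ∈ [20/23, 1) → index 11

0 2 3 3 4 6 6 7 10 10 11 11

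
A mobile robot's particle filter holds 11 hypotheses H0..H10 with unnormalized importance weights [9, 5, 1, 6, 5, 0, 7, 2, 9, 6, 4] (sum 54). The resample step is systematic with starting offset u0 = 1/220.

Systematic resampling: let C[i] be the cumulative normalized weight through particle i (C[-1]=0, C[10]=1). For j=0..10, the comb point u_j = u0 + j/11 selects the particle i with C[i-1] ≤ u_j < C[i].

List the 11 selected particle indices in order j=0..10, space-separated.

C = [1/6, 7/27, 5/18, 7/18, 13/27, 13/27, 11/18, 35/54, 22/27, 25/27, 1]
j=0: u_0=1/220 ∈ [0, 1/6) → index 0
j=1: u_1=21/220 ∈ [0, 1/6) → index 0
j=2: u_2=41/220 ∈ [1/6, 7/27) → index 1
j=3: u_3=61/220 ∈ [7/27, 5/18) → index 2
j=4: u_4=81/220 ∈ [5/18, 7/18) → index 3
j=5: u_5=101/220 ∈ [7/18, 13/27) → index 4
j=6: u_6=11/20 ∈ [13/27, 11/18) → index 6
j=7: u_7=141/220 ∈ [11/18, 35/54) → index 7
j=8: u_8=161/220 ∈ [35/54, 22/27) → index 8
j=9: u_9=181/220 ∈ [22/27, 25/27) → index 9
j=10: u_10=201/220 ∈ [22/27, 25/27) → index 9

0 0 1 2 3 4 6 7 8 9 9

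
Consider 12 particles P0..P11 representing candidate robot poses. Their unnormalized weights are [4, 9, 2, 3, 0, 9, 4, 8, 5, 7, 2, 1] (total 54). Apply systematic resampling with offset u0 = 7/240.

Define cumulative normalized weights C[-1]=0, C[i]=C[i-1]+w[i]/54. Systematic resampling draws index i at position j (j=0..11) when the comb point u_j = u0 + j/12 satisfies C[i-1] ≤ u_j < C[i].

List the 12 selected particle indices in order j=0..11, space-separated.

C = [2/27, 13/54, 5/18, 1/3, 1/3, 1/2, 31/54, 13/18, 22/27, 17/18, 53/54, 1]
j=0: u_0=7/240 ∈ [0, 2/27) → index 0
j=1: u_1=9/80 ∈ [2/27, 13/54) → index 1
j=2: u_2=47/240 ∈ [2/27, 13/54) → index 1
j=3: u_3=67/240 ∈ [5/18, 1/3) → index 3
j=4: u_4=29/80 ∈ [1/3, 1/2) → index 5
j=5: u_5=107/240 ∈ [1/3, 1/2) → index 5
j=6: u_6=127/240 ∈ [1/2, 31/54) → index 6
j=7: u_7=49/80 ∈ [31/54, 13/18) → index 7
j=8: u_8=167/240 ∈ [31/54, 13/18) → index 7
j=9: u_9=187/240 ∈ [13/18, 22/27) → index 8
j=10: u_10=69/80 ∈ [22/27, 17/18) → index 9
j=11: u_11=227/240 ∈ [17/18, 53/54) → index 10

0 1 1 3 5 5 6 7 7 8 9 10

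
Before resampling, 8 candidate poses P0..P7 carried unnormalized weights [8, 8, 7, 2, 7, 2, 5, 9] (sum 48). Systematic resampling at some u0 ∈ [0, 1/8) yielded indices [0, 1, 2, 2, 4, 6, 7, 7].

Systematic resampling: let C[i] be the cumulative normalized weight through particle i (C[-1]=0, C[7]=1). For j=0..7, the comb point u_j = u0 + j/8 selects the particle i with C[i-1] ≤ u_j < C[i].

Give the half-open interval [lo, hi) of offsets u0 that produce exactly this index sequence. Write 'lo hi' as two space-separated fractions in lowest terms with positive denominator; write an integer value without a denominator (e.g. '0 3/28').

1/12 5/48

C = [1/6, 1/3, 23/48, 25/48, 2/3, 17/24, 13/16, 1]
j=0 picked index 0: u0 ∈ [0, 1/6)
j=1 picked index 1: u0 ∈ [1/24, 5/24)
j=2 picked index 2: u0 ∈ [1/12, 11/48)
j=3 picked index 2: u0 ∈ [-1/24, 5/48)
j=4 picked index 4: u0 ∈ [1/48, 1/6)
j=5 picked index 6: u0 ∈ [1/12, 3/16)
j=6 picked index 7: u0 ∈ [1/16, 1/4)
j=7 picked index 7: u0 ∈ [-1/16, 1/8)
intersection: [1/12, 5/48)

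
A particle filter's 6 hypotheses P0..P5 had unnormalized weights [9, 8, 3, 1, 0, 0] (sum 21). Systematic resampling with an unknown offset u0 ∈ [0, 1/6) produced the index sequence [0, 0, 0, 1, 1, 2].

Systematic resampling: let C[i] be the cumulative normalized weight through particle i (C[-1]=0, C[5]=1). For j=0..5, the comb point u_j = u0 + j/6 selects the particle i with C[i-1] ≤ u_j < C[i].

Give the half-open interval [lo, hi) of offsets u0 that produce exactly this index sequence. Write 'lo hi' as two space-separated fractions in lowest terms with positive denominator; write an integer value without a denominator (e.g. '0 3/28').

C = [3/7, 17/21, 20/21, 1, 1, 1]
j=0 picked index 0: u0 ∈ [0, 3/7)
j=1 picked index 0: u0 ∈ [-1/6, 11/42)
j=2 picked index 0: u0 ∈ [-1/3, 2/21)
j=3 picked index 1: u0 ∈ [-1/14, 13/42)
j=4 picked index 1: u0 ∈ [-5/21, 1/7)
j=5 picked index 2: u0 ∈ [-1/42, 5/42)
intersection: [0, 2/21)

0 2/21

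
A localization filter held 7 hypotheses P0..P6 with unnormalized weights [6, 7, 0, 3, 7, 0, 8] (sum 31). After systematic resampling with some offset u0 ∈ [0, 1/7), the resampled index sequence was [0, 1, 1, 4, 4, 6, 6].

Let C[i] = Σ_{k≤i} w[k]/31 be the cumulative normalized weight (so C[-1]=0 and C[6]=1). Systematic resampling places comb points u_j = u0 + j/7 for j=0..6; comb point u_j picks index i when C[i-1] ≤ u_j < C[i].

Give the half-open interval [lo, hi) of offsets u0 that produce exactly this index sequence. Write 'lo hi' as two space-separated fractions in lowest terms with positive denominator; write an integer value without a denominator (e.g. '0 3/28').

C = [6/31, 13/31, 13/31, 16/31, 23/31, 23/31, 1]
j=0 picked index 0: u0 ∈ [0, 6/31)
j=1 picked index 1: u0 ∈ [11/217, 60/217)
j=2 picked index 1: u0 ∈ [-20/217, 29/217)
j=3 picked index 4: u0 ∈ [19/217, 68/217)
j=4 picked index 4: u0 ∈ [-12/217, 37/217)
j=5 picked index 6: u0 ∈ [6/217, 2/7)
j=6 picked index 6: u0 ∈ [-25/217, 1/7)
intersection: [19/217, 29/217)

19/217 29/217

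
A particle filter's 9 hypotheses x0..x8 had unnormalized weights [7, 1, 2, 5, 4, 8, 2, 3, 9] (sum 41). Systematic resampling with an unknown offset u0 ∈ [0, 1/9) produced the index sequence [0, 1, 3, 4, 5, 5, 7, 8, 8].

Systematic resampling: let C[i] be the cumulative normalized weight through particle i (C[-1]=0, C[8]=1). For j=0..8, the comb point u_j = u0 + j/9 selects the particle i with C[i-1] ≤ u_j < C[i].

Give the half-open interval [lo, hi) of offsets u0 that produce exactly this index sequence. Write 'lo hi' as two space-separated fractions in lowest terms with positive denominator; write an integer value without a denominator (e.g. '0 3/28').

22/369 31/369

C = [7/41, 8/41, 10/41, 15/41, 19/41, 27/41, 29/41, 32/41, 1]
j=0 picked index 0: u0 ∈ [0, 7/41)
j=1 picked index 1: u0 ∈ [22/369, 31/369)
j=2 picked index 3: u0 ∈ [8/369, 53/369)
j=3 picked index 4: u0 ∈ [4/123, 16/123)
j=4 picked index 5: u0 ∈ [7/369, 79/369)
j=5 picked index 5: u0 ∈ [-34/369, 38/369)
j=6 picked index 7: u0 ∈ [5/123, 14/123)
j=7 picked index 8: u0 ∈ [1/369, 2/9)
j=8 picked index 8: u0 ∈ [-40/369, 1/9)
intersection: [22/369, 31/369)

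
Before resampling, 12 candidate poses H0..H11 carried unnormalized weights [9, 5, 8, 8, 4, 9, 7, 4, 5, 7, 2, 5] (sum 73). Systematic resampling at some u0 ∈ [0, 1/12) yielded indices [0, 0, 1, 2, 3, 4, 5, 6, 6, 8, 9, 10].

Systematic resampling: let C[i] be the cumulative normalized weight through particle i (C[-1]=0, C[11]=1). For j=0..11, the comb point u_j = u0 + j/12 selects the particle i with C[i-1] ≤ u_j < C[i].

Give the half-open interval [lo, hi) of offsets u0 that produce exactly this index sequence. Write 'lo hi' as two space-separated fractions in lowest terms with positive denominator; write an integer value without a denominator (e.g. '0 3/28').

5/876 13/876

C = [9/73, 14/73, 22/73, 30/73, 34/73, 43/73, 50/73, 54/73, 59/73, 66/73, 68/73, 1]
j=0 picked index 0: u0 ∈ [0, 9/73)
j=1 picked index 0: u0 ∈ [-1/12, 35/876)
j=2 picked index 1: u0 ∈ [-19/438, 11/438)
j=3 picked index 2: u0 ∈ [-17/292, 15/292)
j=4 picked index 3: u0 ∈ [-7/219, 17/219)
j=5 picked index 4: u0 ∈ [-5/876, 43/876)
j=6 picked index 5: u0 ∈ [-5/146, 13/146)
j=7 picked index 6: u0 ∈ [5/876, 89/876)
j=8 picked index 6: u0 ∈ [-17/219, 4/219)
j=9 picked index 8: u0 ∈ [-3/292, 17/292)
j=10 picked index 9: u0 ∈ [-11/438, 31/438)
j=11 picked index 10: u0 ∈ [-11/876, 13/876)
intersection: [5/876, 13/876)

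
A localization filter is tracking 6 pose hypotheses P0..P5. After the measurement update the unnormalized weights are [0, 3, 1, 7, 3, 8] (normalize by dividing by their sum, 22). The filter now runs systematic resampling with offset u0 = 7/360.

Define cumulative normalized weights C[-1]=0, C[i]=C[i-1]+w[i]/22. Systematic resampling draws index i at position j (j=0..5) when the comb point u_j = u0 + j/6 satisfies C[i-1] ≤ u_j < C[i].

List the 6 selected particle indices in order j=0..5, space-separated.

1 3 3 4 5 5

C = [0, 3/22, 2/11, 1/2, 7/11, 1]
j=0: u_0=7/360 ∈ [0, 3/22) → index 1
j=1: u_1=67/360 ∈ [2/11, 1/2) → index 3
j=2: u_2=127/360 ∈ [2/11, 1/2) → index 3
j=3: u_3=187/360 ∈ [1/2, 7/11) → index 4
j=4: u_4=247/360 ∈ [7/11, 1) → index 5
j=5: u_5=307/360 ∈ [7/11, 1) → index 5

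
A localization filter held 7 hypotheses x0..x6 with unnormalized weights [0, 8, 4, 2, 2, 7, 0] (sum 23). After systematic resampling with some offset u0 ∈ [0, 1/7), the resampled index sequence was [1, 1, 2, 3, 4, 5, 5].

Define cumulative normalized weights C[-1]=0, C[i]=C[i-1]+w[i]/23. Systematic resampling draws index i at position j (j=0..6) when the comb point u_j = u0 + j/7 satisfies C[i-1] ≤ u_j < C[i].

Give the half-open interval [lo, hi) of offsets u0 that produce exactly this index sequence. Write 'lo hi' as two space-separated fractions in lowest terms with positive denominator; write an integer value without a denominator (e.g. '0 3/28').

15/161 20/161

C = [0, 8/23, 12/23, 14/23, 16/23, 1, 1]
j=0 picked index 1: u0 ∈ [0, 8/23)
j=1 picked index 1: u0 ∈ [-1/7, 33/161)
j=2 picked index 2: u0 ∈ [10/161, 38/161)
j=3 picked index 3: u0 ∈ [15/161, 29/161)
j=4 picked index 4: u0 ∈ [6/161, 20/161)
j=5 picked index 5: u0 ∈ [-3/161, 2/7)
j=6 picked index 5: u0 ∈ [-26/161, 1/7)
intersection: [15/161, 20/161)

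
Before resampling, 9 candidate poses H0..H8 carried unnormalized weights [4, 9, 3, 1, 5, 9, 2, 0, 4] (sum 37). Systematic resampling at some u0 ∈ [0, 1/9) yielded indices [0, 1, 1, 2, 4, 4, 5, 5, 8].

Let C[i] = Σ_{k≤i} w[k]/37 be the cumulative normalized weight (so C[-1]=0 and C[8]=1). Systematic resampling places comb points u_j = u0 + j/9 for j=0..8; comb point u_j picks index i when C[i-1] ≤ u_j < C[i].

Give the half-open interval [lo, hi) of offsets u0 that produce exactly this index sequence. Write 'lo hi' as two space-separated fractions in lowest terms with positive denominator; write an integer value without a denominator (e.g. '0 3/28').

C = [4/37, 13/37, 16/37, 17/37, 22/37, 31/37, 33/37, 33/37, 1]
j=0 picked index 0: u0 ∈ [0, 4/37)
j=1 picked index 1: u0 ∈ [-1/333, 80/333)
j=2 picked index 1: u0 ∈ [-38/333, 43/333)
j=3 picked index 2: u0 ∈ [2/111, 11/111)
j=4 picked index 4: u0 ∈ [5/333, 50/333)
j=5 picked index 4: u0 ∈ [-32/333, 13/333)
j=6 picked index 5: u0 ∈ [-8/111, 19/111)
j=7 picked index 5: u0 ∈ [-61/333, 20/333)
j=8 picked index 8: u0 ∈ [1/333, 1/9)
intersection: [2/111, 13/333)

2/111 13/333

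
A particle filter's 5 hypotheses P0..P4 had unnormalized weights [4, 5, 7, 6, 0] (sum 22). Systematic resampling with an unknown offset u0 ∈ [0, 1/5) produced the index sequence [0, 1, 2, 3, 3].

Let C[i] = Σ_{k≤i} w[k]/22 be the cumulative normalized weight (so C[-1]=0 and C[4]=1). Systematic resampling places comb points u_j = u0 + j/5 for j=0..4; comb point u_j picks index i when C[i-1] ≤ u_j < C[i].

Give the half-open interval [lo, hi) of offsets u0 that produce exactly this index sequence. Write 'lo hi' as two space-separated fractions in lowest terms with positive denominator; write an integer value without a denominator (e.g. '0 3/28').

C = [2/11, 9/22, 8/11, 1, 1]
j=0 picked index 0: u0 ∈ [0, 2/11)
j=1 picked index 1: u0 ∈ [-1/55, 23/110)
j=2 picked index 2: u0 ∈ [1/110, 18/55)
j=3 picked index 3: u0 ∈ [7/55, 2/5)
j=4 picked index 3: u0 ∈ [-4/55, 1/5)
intersection: [7/55, 2/11)

7/55 2/11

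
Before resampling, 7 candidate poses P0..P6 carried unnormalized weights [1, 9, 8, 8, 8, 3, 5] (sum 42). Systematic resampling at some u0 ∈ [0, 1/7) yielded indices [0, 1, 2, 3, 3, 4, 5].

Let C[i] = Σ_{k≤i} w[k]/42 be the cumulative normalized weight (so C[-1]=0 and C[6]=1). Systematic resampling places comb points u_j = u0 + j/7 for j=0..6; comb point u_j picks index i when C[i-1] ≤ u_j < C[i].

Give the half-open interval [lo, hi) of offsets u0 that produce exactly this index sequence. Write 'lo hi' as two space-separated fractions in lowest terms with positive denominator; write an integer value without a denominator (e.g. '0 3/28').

0 1/42

C = [1/42, 5/21, 3/7, 13/21, 17/21, 37/42, 1]
j=0 picked index 0: u0 ∈ [0, 1/42)
j=1 picked index 1: u0 ∈ [-5/42, 2/21)
j=2 picked index 2: u0 ∈ [-1/21, 1/7)
j=3 picked index 3: u0 ∈ [0, 4/21)
j=4 picked index 3: u0 ∈ [-1/7, 1/21)
j=5 picked index 4: u0 ∈ [-2/21, 2/21)
j=6 picked index 5: u0 ∈ [-1/21, 1/42)
intersection: [0, 1/42)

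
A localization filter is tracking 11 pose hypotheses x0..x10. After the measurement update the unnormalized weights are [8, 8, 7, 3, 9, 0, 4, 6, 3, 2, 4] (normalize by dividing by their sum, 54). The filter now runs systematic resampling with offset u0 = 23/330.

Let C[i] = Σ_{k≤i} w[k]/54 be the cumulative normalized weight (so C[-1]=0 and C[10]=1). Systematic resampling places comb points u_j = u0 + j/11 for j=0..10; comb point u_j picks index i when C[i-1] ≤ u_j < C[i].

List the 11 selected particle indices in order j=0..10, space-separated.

0 1 1 2 3 4 4 6 7 8 10

C = [4/27, 8/27, 23/54, 13/27, 35/54, 35/54, 13/18, 5/6, 8/9, 25/27, 1]
j=0: u_0=23/330 ∈ [0, 4/27) → index 0
j=1: u_1=53/330 ∈ [4/27, 8/27) → index 1
j=2: u_2=83/330 ∈ [4/27, 8/27) → index 1
j=3: u_3=113/330 ∈ [8/27, 23/54) → index 2
j=4: u_4=13/30 ∈ [23/54, 13/27) → index 3
j=5: u_5=173/330 ∈ [13/27, 35/54) → index 4
j=6: u_6=203/330 ∈ [13/27, 35/54) → index 4
j=7: u_7=233/330 ∈ [35/54, 13/18) → index 6
j=8: u_8=263/330 ∈ [13/18, 5/6) → index 7
j=9: u_9=293/330 ∈ [5/6, 8/9) → index 8
j=10: u_10=323/330 ∈ [25/27, 1) → index 10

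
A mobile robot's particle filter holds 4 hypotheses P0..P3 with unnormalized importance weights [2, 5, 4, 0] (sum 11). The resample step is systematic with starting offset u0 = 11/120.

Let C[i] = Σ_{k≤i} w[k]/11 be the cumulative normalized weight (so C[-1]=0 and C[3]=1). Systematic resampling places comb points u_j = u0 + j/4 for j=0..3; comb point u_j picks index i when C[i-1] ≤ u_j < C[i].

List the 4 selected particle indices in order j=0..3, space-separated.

C = [2/11, 7/11, 1, 1]
j=0: u_0=11/120 ∈ [0, 2/11) → index 0
j=1: u_1=41/120 ∈ [2/11, 7/11) → index 1
j=2: u_2=71/120 ∈ [2/11, 7/11) → index 1
j=3: u_3=101/120 ∈ [7/11, 1) → index 2

0 1 1 2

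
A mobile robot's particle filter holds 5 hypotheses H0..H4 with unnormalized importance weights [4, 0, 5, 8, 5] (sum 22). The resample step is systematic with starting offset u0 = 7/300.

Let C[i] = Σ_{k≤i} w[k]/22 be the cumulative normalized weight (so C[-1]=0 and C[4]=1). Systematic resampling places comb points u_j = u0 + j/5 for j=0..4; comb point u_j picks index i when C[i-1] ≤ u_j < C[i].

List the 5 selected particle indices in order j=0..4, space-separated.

0 2 3 3 4

C = [2/11, 2/11, 9/22, 17/22, 1]
j=0: u_0=7/300 ∈ [0, 2/11) → index 0
j=1: u_1=67/300 ∈ [2/11, 9/22) → index 2
j=2: u_2=127/300 ∈ [9/22, 17/22) → index 3
j=3: u_3=187/300 ∈ [9/22, 17/22) → index 3
j=4: u_4=247/300 ∈ [17/22, 1) → index 4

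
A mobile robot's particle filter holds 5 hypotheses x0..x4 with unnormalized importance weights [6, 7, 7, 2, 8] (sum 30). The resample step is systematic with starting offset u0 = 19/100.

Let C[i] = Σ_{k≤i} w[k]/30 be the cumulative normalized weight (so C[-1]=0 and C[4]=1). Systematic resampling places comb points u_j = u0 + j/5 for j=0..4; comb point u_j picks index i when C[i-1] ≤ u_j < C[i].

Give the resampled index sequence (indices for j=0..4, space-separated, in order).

0 1 2 4 4

C = [1/5, 13/30, 2/3, 11/15, 1]
j=0: u_0=19/100 ∈ [0, 1/5) → index 0
j=1: u_1=39/100 ∈ [1/5, 13/30) → index 1
j=2: u_2=59/100 ∈ [13/30, 2/3) → index 2
j=3: u_3=79/100 ∈ [11/15, 1) → index 4
j=4: u_4=99/100 ∈ [11/15, 1) → index 4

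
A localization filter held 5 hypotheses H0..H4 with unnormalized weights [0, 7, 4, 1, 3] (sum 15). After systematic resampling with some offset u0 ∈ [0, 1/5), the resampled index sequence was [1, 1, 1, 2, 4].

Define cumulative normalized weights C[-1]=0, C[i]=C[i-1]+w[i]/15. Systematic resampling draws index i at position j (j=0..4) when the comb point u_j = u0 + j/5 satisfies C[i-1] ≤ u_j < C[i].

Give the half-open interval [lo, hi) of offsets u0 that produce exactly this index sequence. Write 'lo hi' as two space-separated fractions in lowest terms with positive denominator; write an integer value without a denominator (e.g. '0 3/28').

C = [0, 7/15, 11/15, 4/5, 1]
j=0 picked index 1: u0 ∈ [0, 7/15)
j=1 picked index 1: u0 ∈ [-1/5, 4/15)
j=2 picked index 1: u0 ∈ [-2/5, 1/15)
j=3 picked index 2: u0 ∈ [-2/15, 2/15)
j=4 picked index 4: u0 ∈ [0, 1/5)
intersection: [0, 1/15)

0 1/15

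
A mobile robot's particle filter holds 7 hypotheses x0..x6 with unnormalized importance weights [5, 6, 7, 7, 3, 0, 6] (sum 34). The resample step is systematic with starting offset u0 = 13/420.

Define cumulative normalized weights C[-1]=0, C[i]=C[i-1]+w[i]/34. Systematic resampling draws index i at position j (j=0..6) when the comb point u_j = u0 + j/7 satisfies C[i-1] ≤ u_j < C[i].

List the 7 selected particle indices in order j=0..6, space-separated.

C = [5/34, 11/34, 9/17, 25/34, 14/17, 14/17, 1]
j=0: u_0=13/420 ∈ [0, 5/34) → index 0
j=1: u_1=73/420 ∈ [5/34, 11/34) → index 1
j=2: u_2=19/60 ∈ [5/34, 11/34) → index 1
j=3: u_3=193/420 ∈ [11/34, 9/17) → index 2
j=4: u_4=253/420 ∈ [9/17, 25/34) → index 3
j=5: u_5=313/420 ∈ [25/34, 14/17) → index 4
j=6: u_6=373/420 ∈ [14/17, 1) → index 6

0 1 1 2 3 4 6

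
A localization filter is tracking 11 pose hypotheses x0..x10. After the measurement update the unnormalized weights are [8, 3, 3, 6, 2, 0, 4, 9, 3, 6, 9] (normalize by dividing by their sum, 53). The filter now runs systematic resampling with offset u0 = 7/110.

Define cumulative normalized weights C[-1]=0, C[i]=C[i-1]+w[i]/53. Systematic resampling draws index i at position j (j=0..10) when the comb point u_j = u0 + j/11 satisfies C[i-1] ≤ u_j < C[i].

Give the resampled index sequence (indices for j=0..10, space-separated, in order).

C = [8/53, 11/53, 14/53, 20/53, 22/53, 22/53, 26/53, 35/53, 38/53, 44/53, 1]
j=0: u_0=7/110 ∈ [0, 8/53) → index 0
j=1: u_1=17/110 ∈ [8/53, 11/53) → index 1
j=2: u_2=27/110 ∈ [11/53, 14/53) → index 2
j=3: u_3=37/110 ∈ [14/53, 20/53) → index 3
j=4: u_4=47/110 ∈ [22/53, 26/53) → index 6
j=5: u_5=57/110 ∈ [26/53, 35/53) → index 7
j=6: u_6=67/110 ∈ [26/53, 35/53) → index 7
j=7: u_7=7/10 ∈ [35/53, 38/53) → index 8
j=8: u_8=87/110 ∈ [38/53, 44/53) → index 9
j=9: u_9=97/110 ∈ [44/53, 1) → index 10
j=10: u_10=107/110 ∈ [44/53, 1) → index 10

0 1 2 3 6 7 7 8 9 10 10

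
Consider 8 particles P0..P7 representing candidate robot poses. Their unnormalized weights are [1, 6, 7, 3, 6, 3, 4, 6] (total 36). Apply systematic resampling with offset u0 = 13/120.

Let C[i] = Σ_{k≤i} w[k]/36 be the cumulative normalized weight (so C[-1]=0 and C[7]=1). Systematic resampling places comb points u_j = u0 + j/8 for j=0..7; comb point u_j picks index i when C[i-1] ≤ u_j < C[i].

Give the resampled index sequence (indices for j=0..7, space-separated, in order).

C = [1/36, 7/36, 7/18, 17/36, 23/36, 13/18, 5/6, 1]
j=0: u_0=13/120 ∈ [1/36, 7/36) → index 1
j=1: u_1=7/30 ∈ [7/36, 7/18) → index 2
j=2: u_2=43/120 ∈ [7/36, 7/18) → index 2
j=3: u_3=29/60 ∈ [17/36, 23/36) → index 4
j=4: u_4=73/120 ∈ [17/36, 23/36) → index 4
j=5: u_5=11/15 ∈ [13/18, 5/6) → index 6
j=6: u_6=103/120 ∈ [5/6, 1) → index 7
j=7: u_7=59/60 ∈ [5/6, 1) → index 7

1 2 2 4 4 6 7 7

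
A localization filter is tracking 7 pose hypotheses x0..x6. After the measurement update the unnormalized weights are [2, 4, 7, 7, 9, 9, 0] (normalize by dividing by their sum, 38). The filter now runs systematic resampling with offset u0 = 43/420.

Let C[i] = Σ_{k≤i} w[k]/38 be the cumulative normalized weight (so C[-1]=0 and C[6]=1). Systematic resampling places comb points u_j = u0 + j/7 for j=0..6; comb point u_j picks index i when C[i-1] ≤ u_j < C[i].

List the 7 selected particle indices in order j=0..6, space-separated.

1 2 3 4 4 5 5

C = [1/19, 3/19, 13/38, 10/19, 29/38, 1, 1]
j=0: u_0=43/420 ∈ [1/19, 3/19) → index 1
j=1: u_1=103/420 ∈ [3/19, 13/38) → index 2
j=2: u_2=163/420 ∈ [13/38, 10/19) → index 3
j=3: u_3=223/420 ∈ [10/19, 29/38) → index 4
j=4: u_4=283/420 ∈ [10/19, 29/38) → index 4
j=5: u_5=49/60 ∈ [29/38, 1) → index 5
j=6: u_6=403/420 ∈ [29/38, 1) → index 5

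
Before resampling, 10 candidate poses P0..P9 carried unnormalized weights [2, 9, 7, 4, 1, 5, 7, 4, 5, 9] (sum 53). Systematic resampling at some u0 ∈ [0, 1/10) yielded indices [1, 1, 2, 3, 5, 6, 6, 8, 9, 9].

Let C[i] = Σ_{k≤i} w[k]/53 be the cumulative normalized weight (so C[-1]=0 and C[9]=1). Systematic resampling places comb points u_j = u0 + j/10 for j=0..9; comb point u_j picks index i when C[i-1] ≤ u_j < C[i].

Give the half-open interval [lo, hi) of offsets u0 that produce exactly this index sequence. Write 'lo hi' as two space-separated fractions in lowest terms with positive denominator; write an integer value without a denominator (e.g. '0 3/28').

C = [2/53, 11/53, 18/53, 22/53, 23/53, 28/53, 35/53, 39/53, 44/53, 1]
j=0 picked index 1: u0 ∈ [2/53, 11/53)
j=1 picked index 1: u0 ∈ [-33/530, 57/530)
j=2 picked index 2: u0 ∈ [2/265, 37/265)
j=3 picked index 3: u0 ∈ [21/530, 61/530)
j=4 picked index 5: u0 ∈ [9/265, 34/265)
j=5 picked index 6: u0 ∈ [3/106, 17/106)
j=6 picked index 6: u0 ∈ [-19/265, 16/265)
j=7 picked index 8: u0 ∈ [19/530, 69/530)
j=8 picked index 9: u0 ∈ [8/265, 1/5)
j=9 picked index 9: u0 ∈ [-37/530, 1/10)
intersection: [21/530, 16/265)

21/530 16/265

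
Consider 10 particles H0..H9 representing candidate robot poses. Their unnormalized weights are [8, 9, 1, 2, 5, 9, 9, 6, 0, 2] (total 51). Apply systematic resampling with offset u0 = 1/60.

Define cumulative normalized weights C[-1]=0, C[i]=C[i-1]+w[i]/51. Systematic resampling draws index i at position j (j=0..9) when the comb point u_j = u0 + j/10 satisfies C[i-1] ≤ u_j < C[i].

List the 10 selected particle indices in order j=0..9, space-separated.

0 0 1 1 4 5 5 6 6 7

C = [8/51, 1/3, 6/17, 20/51, 25/51, 2/3, 43/51, 49/51, 49/51, 1]
j=0: u_0=1/60 ∈ [0, 8/51) → index 0
j=1: u_1=7/60 ∈ [0, 8/51) → index 0
j=2: u_2=13/60 ∈ [8/51, 1/3) → index 1
j=3: u_3=19/60 ∈ [8/51, 1/3) → index 1
j=4: u_4=5/12 ∈ [20/51, 25/51) → index 4
j=5: u_5=31/60 ∈ [25/51, 2/3) → index 5
j=6: u_6=37/60 ∈ [25/51, 2/3) → index 5
j=7: u_7=43/60 ∈ [2/3, 43/51) → index 6
j=8: u_8=49/60 ∈ [2/3, 43/51) → index 6
j=9: u_9=11/12 ∈ [43/51, 49/51) → index 7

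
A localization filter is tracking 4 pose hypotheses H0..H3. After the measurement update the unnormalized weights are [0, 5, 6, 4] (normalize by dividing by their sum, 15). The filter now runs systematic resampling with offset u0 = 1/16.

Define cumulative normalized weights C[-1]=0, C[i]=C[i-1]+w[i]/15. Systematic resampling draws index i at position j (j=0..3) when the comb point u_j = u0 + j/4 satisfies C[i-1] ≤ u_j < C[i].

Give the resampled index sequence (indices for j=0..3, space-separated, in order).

C = [0, 1/3, 11/15, 1]
j=0: u_0=1/16 ∈ [0, 1/3) → index 1
j=1: u_1=5/16 ∈ [0, 1/3) → index 1
j=2: u_2=9/16 ∈ [1/3, 11/15) → index 2
j=3: u_3=13/16 ∈ [11/15, 1) → index 3

1 1 2 3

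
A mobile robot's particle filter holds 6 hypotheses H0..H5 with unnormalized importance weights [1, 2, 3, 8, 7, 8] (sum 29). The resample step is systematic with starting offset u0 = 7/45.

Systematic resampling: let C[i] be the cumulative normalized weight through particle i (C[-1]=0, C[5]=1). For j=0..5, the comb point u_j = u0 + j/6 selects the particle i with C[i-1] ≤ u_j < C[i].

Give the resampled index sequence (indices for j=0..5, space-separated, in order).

C = [1/29, 3/29, 6/29, 14/29, 21/29, 1]
j=0: u_0=7/45 ∈ [3/29, 6/29) → index 2
j=1: u_1=29/90 ∈ [6/29, 14/29) → index 3
j=2: u_2=22/45 ∈ [14/29, 21/29) → index 4
j=3: u_3=59/90 ∈ [14/29, 21/29) → index 4
j=4: u_4=37/45 ∈ [21/29, 1) → index 5
j=5: u_5=89/90 ∈ [21/29, 1) → index 5

2 3 4 4 5 5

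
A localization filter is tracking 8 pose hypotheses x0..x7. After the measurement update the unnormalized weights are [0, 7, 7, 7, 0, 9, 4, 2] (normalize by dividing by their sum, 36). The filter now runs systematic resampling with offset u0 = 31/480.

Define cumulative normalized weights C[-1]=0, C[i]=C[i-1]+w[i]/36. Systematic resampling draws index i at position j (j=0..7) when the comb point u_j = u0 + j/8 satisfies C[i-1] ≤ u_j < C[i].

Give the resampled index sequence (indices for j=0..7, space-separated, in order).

1 1 2 3 3 5 5 6

C = [0, 7/36, 7/18, 7/12, 7/12, 5/6, 17/18, 1]
j=0: u_0=31/480 ∈ [0, 7/36) → index 1
j=1: u_1=91/480 ∈ [0, 7/36) → index 1
j=2: u_2=151/480 ∈ [7/36, 7/18) → index 2
j=3: u_3=211/480 ∈ [7/18, 7/12) → index 3
j=4: u_4=271/480 ∈ [7/18, 7/12) → index 3
j=5: u_5=331/480 ∈ [7/12, 5/6) → index 5
j=6: u_6=391/480 ∈ [7/12, 5/6) → index 5
j=7: u_7=451/480 ∈ [5/6, 17/18) → index 6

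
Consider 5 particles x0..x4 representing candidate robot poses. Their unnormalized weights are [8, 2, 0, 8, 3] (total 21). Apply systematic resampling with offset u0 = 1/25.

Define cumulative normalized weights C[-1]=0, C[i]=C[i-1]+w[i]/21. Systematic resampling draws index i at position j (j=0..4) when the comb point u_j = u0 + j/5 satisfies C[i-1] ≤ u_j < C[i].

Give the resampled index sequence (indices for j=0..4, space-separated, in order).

C = [8/21, 10/21, 10/21, 6/7, 1]
j=0: u_0=1/25 ∈ [0, 8/21) → index 0
j=1: u_1=6/25 ∈ [0, 8/21) → index 0
j=2: u_2=11/25 ∈ [8/21, 10/21) → index 1
j=3: u_3=16/25 ∈ [10/21, 6/7) → index 3
j=4: u_4=21/25 ∈ [10/21, 6/7) → index 3

0 0 1 3 3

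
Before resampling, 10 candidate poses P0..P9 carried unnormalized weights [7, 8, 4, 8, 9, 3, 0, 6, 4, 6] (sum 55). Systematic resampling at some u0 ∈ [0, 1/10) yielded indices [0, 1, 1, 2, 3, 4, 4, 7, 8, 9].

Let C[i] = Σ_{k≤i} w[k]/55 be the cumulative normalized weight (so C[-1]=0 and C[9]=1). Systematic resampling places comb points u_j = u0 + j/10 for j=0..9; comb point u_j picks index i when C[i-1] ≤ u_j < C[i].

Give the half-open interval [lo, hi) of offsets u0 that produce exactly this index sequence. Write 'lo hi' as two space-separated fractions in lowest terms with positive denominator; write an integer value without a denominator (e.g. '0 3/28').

3/110 1/22

C = [7/55, 3/11, 19/55, 27/55, 36/55, 39/55, 39/55, 9/11, 49/55, 1]
j=0 picked index 0: u0 ∈ [0, 7/55)
j=1 picked index 1: u0 ∈ [3/110, 19/110)
j=2 picked index 1: u0 ∈ [-4/55, 4/55)
j=3 picked index 2: u0 ∈ [-3/110, 1/22)
j=4 picked index 3: u0 ∈ [-3/55, 1/11)
j=5 picked index 4: u0 ∈ [-1/110, 17/110)
j=6 picked index 4: u0 ∈ [-6/55, 3/55)
j=7 picked index 7: u0 ∈ [1/110, 13/110)
j=8 picked index 8: u0 ∈ [1/55, 1/11)
j=9 picked index 9: u0 ∈ [-1/110, 1/10)
intersection: [3/110, 1/22)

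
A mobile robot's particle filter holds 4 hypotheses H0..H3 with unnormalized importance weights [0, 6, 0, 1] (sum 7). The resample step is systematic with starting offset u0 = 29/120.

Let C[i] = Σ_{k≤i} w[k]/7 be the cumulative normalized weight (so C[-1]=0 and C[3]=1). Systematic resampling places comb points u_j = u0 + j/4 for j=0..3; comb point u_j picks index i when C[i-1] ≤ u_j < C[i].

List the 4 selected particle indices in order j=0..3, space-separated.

C = [0, 6/7, 6/7, 1]
j=0: u_0=29/120 ∈ [0, 6/7) → index 1
j=1: u_1=59/120 ∈ [0, 6/7) → index 1
j=2: u_2=89/120 ∈ [0, 6/7) → index 1
j=3: u_3=119/120 ∈ [6/7, 1) → index 3

1 1 1 3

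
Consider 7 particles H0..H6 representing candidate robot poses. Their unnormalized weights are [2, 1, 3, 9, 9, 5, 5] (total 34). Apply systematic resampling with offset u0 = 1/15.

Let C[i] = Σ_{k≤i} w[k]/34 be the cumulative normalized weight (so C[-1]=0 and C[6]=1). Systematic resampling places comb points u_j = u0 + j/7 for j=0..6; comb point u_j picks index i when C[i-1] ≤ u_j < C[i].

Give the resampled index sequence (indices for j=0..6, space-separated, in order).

C = [1/17, 3/34, 3/17, 15/34, 12/17, 29/34, 1]
j=0: u_0=1/15 ∈ [1/17, 3/34) → index 1
j=1: u_1=22/105 ∈ [3/17, 15/34) → index 3
j=2: u_2=37/105 ∈ [3/17, 15/34) → index 3
j=3: u_3=52/105 ∈ [15/34, 12/17) → index 4
j=4: u_4=67/105 ∈ [15/34, 12/17) → index 4
j=5: u_5=82/105 ∈ [12/17, 29/34) → index 5
j=6: u_6=97/105 ∈ [29/34, 1) → index 6

1 3 3 4 4 5 6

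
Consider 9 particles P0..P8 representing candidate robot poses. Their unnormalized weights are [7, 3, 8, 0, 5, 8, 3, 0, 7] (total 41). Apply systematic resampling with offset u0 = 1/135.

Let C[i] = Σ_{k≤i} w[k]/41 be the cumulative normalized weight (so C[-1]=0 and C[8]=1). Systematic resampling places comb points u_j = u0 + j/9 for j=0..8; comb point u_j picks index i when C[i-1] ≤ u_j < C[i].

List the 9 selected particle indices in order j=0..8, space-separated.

0 0 1 2 4 5 5 6 8

C = [7/41, 10/41, 18/41, 18/41, 23/41, 31/41, 34/41, 34/41, 1]
j=0: u_0=1/135 ∈ [0, 7/41) → index 0
j=1: u_1=16/135 ∈ [0, 7/41) → index 0
j=2: u_2=31/135 ∈ [7/41, 10/41) → index 1
j=3: u_3=46/135 ∈ [10/41, 18/41) → index 2
j=4: u_4=61/135 ∈ [18/41, 23/41) → index 4
j=5: u_5=76/135 ∈ [23/41, 31/41) → index 5
j=6: u_6=91/135 ∈ [23/41, 31/41) → index 5
j=7: u_7=106/135 ∈ [31/41, 34/41) → index 6
j=8: u_8=121/135 ∈ [34/41, 1) → index 8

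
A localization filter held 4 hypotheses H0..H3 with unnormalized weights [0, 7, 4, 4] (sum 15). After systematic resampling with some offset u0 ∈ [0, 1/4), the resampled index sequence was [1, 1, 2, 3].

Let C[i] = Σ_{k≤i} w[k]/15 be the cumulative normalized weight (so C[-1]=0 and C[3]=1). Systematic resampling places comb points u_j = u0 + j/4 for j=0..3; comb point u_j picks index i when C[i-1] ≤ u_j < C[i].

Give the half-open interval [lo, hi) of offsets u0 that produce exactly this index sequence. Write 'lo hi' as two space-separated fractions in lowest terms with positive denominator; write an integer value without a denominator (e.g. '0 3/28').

0 13/60

C = [0, 7/15, 11/15, 1]
j=0 picked index 1: u0 ∈ [0, 7/15)
j=1 picked index 1: u0 ∈ [-1/4, 13/60)
j=2 picked index 2: u0 ∈ [-1/30, 7/30)
j=3 picked index 3: u0 ∈ [-1/60, 1/4)
intersection: [0, 13/60)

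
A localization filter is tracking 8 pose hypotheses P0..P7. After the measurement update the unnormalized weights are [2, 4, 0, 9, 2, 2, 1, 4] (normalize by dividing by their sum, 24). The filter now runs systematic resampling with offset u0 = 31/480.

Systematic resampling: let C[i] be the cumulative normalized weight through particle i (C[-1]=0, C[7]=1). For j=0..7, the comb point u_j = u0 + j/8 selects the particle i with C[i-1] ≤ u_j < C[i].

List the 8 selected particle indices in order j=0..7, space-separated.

C = [1/12, 1/4, 1/4, 5/8, 17/24, 19/24, 5/6, 1]
j=0: u_0=31/480 ∈ [0, 1/12) → index 0
j=1: u_1=91/480 ∈ [1/12, 1/4) → index 1
j=2: u_2=151/480 ∈ [1/4, 5/8) → index 3
j=3: u_3=211/480 ∈ [1/4, 5/8) → index 3
j=4: u_4=271/480 ∈ [1/4, 5/8) → index 3
j=5: u_5=331/480 ∈ [5/8, 17/24) → index 4
j=6: u_6=391/480 ∈ [19/24, 5/6) → index 6
j=7: u_7=451/480 ∈ [5/6, 1) → index 7

0 1 3 3 3 4 6 7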